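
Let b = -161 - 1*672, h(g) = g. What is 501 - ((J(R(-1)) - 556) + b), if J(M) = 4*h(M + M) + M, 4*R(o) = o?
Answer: 7569/4 ≈ 1892.3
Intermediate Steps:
R(o) = o/4
J(M) = 9*M (J(M) = 4*(M + M) + M = 4*(2*M) + M = 8*M + M = 9*M)
b = -833 (b = -161 - 672 = -833)
501 - ((J(R(-1)) - 556) + b) = 501 - ((9*((¼)*(-1)) - 556) - 833) = 501 - ((9*(-¼) - 556) - 833) = 501 - ((-9/4 - 556) - 833) = 501 - (-2233/4 - 833) = 501 - 1*(-5565/4) = 501 + 5565/4 = 7569/4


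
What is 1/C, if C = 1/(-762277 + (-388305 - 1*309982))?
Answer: -1460564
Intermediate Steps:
C = -1/1460564 (C = 1/(-762277 + (-388305 - 309982)) = 1/(-762277 - 698287) = 1/(-1460564) = -1/1460564 ≈ -6.8467e-7)
1/C = 1/(-1/1460564) = -1460564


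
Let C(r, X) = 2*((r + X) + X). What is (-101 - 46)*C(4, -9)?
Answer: 4116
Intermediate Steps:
C(r, X) = 2*r + 4*X (C(r, X) = 2*((X + r) + X) = 2*(r + 2*X) = 2*r + 4*X)
(-101 - 46)*C(4, -9) = (-101 - 46)*(2*4 + 4*(-9)) = -147*(8 - 36) = -147*(-28) = 4116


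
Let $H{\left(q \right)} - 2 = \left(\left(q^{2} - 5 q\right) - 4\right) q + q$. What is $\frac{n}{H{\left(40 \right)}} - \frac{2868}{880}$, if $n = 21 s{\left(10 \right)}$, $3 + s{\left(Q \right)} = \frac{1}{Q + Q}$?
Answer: $- \frac{40081023}{12294040} \approx -3.2602$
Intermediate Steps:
$s{\left(Q \right)} = -3 + \frac{1}{2 Q}$ ($s{\left(Q \right)} = -3 + \frac{1}{Q + Q} = -3 + \frac{1}{2 Q}$)
$n = - \frac{1239}{20}$ ($n = 21 \left(-3 + \frac{1}{2 \cdot 10}\right) = 21 \left(-3 + \frac{1}{2} \cdot \frac{1}{10}\right) = 21 \left(-3 + \frac{1}{20}\right) = 21 \left(- \frac{59}{20}\right) = - \frac{1239}{20} \approx -61.95$)
$H{\left(q \right)} = 2 + q + q \left(-4 + q^{2} - 5 q\right)$ ($H{\left(q \right)} = 2 + \left(\left(\left(q^{2} - 5 q\right) - 4\right) q + q\right) = 2 + \left(\left(-4 + q^{2} - 5 q\right) q + q\right) = 2 + \left(q \left(-4 + q^{2} - 5 q\right) + q\right) = 2 + \left(q + q \left(-4 + q^{2} - 5 q\right)\right) = 2 + q + q \left(-4 + q^{2} - 5 q\right)$)
$\frac{n}{H{\left(40 \right)}} - \frac{2868}{880} = - \frac{1239}{20 \left(2 + 40^{3} - 5 \cdot 40^{2} - 120\right)} - \frac{2868}{880} = - \frac{1239}{20 \left(2 + 64000 - 8000 - 120\right)} - \frac{717}{220} = - \frac{1239}{20 \cdot 55882} - \frac{717}{220} = \left(- \frac{1239}{20}\right) \frac{1}{55882} - \frac{717}{220} = - \frac{1239}{1117640} - \frac{717}{220} = - \frac{40081023}{12294040}$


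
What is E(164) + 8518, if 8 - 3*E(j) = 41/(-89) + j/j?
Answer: 2274970/267 ≈ 8520.5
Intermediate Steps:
E(j) = 664/267 (E(j) = 8/3 - (41/(-89) + j/j)/3 = 8/3 - (41*(-1/89) + 1)/3 = 8/3 - (-41/89 + 1)/3 = 8/3 - ⅓*48/89 = 8/3 - 16/89 = 664/267)
E(164) + 8518 = 664/267 + 8518 = 2274970/267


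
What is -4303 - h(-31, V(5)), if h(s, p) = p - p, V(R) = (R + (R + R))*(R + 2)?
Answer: -4303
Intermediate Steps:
V(R) = 3*R*(2 + R) (V(R) = (R + 2*R)*(2 + R) = (3*R)*(2 + R) = 3*R*(2 + R))
h(s, p) = 0
-4303 - h(-31, V(5)) = -4303 - 1*0 = -4303 + 0 = -4303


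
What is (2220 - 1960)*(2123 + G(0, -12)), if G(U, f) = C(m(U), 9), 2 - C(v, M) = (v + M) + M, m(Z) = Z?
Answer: 547820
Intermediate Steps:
C(v, M) = 2 - v - 2*M (C(v, M) = 2 - ((v + M) + M) = 2 - ((M + v) + M) = 2 - (v + 2*M) = 2 + (-v - 2*M) = 2 - v - 2*M)
G(U, f) = -16 - U (G(U, f) = 2 - U - 2*9 = 2 - U - 18 = -16 - U)
(2220 - 1960)*(2123 + G(0, -12)) = (2220 - 1960)*(2123 + (-16 - 1*0)) = 260*(2123 + (-16 + 0)) = 260*(2123 - 16) = 260*2107 = 547820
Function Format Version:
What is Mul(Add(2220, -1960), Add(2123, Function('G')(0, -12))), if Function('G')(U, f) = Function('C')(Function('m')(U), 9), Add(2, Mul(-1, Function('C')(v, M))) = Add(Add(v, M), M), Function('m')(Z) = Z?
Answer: 547820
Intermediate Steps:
Function('C')(v, M) = Add(2, Mul(-1, v), Mul(-2, M)) (Function('C')(v, M) = Add(2, Mul(-1, Add(Add(v, M), M))) = Add(2, Mul(-1, Add(Add(M, v), M))) = Add(2, Mul(-1, Add(v, Mul(2, M)))) = Add(2, Add(Mul(-1, v), Mul(-2, M))) = Add(2, Mul(-1, v), Mul(-2, M)))
Function('G')(U, f) = Add(-16, Mul(-1, U)) (Function('G')(U, f) = Add(2, Mul(-1, U), Mul(-2, 9)) = Add(2, Mul(-1, U), -18) = Add(-16, Mul(-1, U)))
Mul(Add(2220, -1960), Add(2123, Function('G')(0, -12))) = Mul(Add(2220, -1960), Add(2123, Add(-16, Mul(-1, 0)))) = Mul(260, Add(2123, Add(-16, 0))) = Mul(260, Add(2123, -16)) = Mul(260, 2107) = 547820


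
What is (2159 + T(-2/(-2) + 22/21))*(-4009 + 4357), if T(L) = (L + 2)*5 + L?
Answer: 5313612/7 ≈ 7.5909e+5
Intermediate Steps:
T(L) = 10 + 6*L (T(L) = (2 + L)*5 + L = (10 + 5*L) + L = 10 + 6*L)
(2159 + T(-2/(-2) + 22/21))*(-4009 + 4357) = (2159 + (10 + 6*(-2/(-2) + 22/21)))*(-4009 + 4357) = (2159 + (10 + 6*(-2*(-1/2) + 22*(1/21))))*348 = (2159 + (10 + 6*(1 + 22/21)))*348 = (2159 + (10 + 6*(43/21)))*348 = (2159 + (10 + 86/7))*348 = (2159 + 156/7)*348 = (15269/7)*348 = 5313612/7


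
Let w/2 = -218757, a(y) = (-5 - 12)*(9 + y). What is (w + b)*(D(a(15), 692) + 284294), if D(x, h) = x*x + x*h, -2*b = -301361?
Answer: -48309071737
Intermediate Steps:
b = 301361/2 (b = -½*(-301361) = 301361/2 ≈ 1.5068e+5)
a(y) = -153 - 17*y (a(y) = -17*(9 + y) = -153 - 17*y)
w = -437514 (w = 2*(-218757) = -437514)
D(x, h) = x² + h*x
(w + b)*(D(a(15), 692) + 284294) = (-437514 + 301361/2)*((-153 - 17*15)*(692 + (-153 - 17*15)) + 284294) = -573667*((-153 - 255)*(692 + (-153 - 255)) + 284294)/2 = -573667*(-408*(692 - 408) + 284294)/2 = -573667*(-408*284 + 284294)/2 = -573667*(-115872 + 284294)/2 = -573667/2*168422 = -48309071737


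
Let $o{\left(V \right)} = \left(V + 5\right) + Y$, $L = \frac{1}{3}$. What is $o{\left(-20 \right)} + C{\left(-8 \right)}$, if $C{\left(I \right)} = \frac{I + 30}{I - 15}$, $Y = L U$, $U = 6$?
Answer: $- \frac{321}{23} \approx -13.957$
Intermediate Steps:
$L = \frac{1}{3} \approx 0.33333$
$Y = 2$ ($Y = \frac{1}{3} \cdot 6 = 2$)
$C{\left(I \right)} = \frac{30 + I}{-15 + I}$
$o{\left(V \right)} = 7 + V$ ($o{\left(V \right)} = \left(V + 5\right) + 2 = \left(5 + V\right) + 2 = 7 + V$)
$o{\left(-20 \right)} + C{\left(-8 \right)} = \left(7 - 20\right) + \frac{30 - 8}{-15 - 8} = -13 + \frac{1}{-23} \cdot 22 = -13 - \frac{22}{23} = - \frac{321}{23}$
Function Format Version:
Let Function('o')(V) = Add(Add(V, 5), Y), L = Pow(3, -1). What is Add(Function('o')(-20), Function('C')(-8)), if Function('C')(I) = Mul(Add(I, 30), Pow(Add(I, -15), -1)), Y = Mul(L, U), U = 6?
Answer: Rational(-321, 23) ≈ -13.957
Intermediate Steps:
L = Rational(1, 3) ≈ 0.33333
Y = 2 (Y = Mul(Rational(1, 3), 6) = 2)
Function('C')(I) = Mul(Pow(Add(-15, I), -1), Add(30, I)) (Function('C')(I) = Mul(Add(30, I), Pow(Add(-15, I), -1)) = Mul(Pow(Add(-15, I), -1), Add(30, I)))
Function('o')(V) = Add(7, V) (Function('o')(V) = Add(Add(V, 5), 2) = Add(Add(5, V), 2) = Add(7, V))
Add(Function('o')(-20), Function('C')(-8)) = Add(Add(7, -20), Mul(Pow(Add(-15, -8), -1), Add(30, -8))) = Add(-13, Mul(Pow(-23, -1), 22)) = Add(-13, Mul(Rational(-1, 23), 22)) = Add(-13, Rational(-22, 23)) = Rational(-321, 23)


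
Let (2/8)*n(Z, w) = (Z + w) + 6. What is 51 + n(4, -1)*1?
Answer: 87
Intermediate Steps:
n(Z, w) = 24 + 4*Z + 4*w (n(Z, w) = 4*((Z + w) + 6) = 4*(6 + Z + w) = 24 + 4*Z + 4*w)
51 + n(4, -1)*1 = 51 + (24 + 4*4 + 4*(-1))*1 = 51 + (24 + 16 - 4)*1 = 51 + 36*1 = 51 + 36 = 87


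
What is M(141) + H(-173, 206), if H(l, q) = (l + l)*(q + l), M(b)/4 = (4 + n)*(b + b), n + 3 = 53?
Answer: 49494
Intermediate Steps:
n = 50 (n = -3 + 53 = 50)
M(b) = 432*b (M(b) = 4*((4 + 50)*(b + b)) = 4*(54*(2*b)) = 4*(108*b) = 432*b)
H(l, q) = 2*l*(l + q) (H(l, q) = (2*l)*(l + q) = 2*l*(l + q))
M(141) + H(-173, 206) = 432*141 + 2*(-173)*(-173 + 206) = 60912 + 2*(-173)*33 = 60912 - 11418 = 49494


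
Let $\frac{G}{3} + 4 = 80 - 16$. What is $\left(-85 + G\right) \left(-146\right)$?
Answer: $-13870$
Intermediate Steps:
$G = 180$ ($G = -12 + 3 \left(80 - 16\right) = -12 + 3 \cdot 64 = -12 + 192 = 180$)
$\left(-85 + G\right) \left(-146\right) = \left(-85 + 180\right) \left(-146\right) = 95 \left(-146\right) = -13870$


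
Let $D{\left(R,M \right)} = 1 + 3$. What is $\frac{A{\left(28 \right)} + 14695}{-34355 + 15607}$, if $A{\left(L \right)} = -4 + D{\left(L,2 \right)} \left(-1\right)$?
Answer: $- \frac{14687}{18748} \approx -0.78339$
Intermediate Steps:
$D{\left(R,M \right)} = 4$
$A{\left(L \right)} = -8$ ($A{\left(L \right)} = -4 + 4 \left(-1\right) = -4 - 4 = -8$)
$\frac{A{\left(28 \right)} + 14695}{-34355 + 15607} = \frac{-8 + 14695}{-34355 + 15607} = \frac{14687}{-18748} = 14687 \left(- \frac{1}{18748}\right) = - \frac{14687}{18748}$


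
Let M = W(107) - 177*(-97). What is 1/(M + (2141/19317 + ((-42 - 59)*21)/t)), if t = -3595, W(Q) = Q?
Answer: 69444615/1199773836992 ≈ 5.7881e-5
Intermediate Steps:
M = 17276 (M = 107 - 177*(-97) = 107 + 17169 = 17276)
1/(M + (2141/19317 + ((-42 - 59)*21)/t)) = 1/(17276 + (2141/19317 + ((-42 - 59)*21)/(-3595))) = 1/(17276 + (2141*(1/19317) - 101*21*(-1/3595))) = 1/(17276 + (2141/19317 - 2121*(-1/3595))) = 1/(17276 + (2141/19317 + 2121/3595)) = 1/(17276 + 48668252/69444615) = 1/(1199773836992/69444615) = 69444615/1199773836992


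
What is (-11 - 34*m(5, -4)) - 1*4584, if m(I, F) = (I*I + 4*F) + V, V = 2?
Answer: -4969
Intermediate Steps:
m(I, F) = 2 + I² + 4*F (m(I, F) = (I*I + 4*F) + 2 = (I² + 4*F) + 2 = 2 + I² + 4*F)
(-11 - 34*m(5, -4)) - 1*4584 = (-11 - 34*(2 + 5² + 4*(-4))) - 1*4584 = (-11 - 34*(2 + 25 - 16)) - 4584 = (-11 - 34*11) - 4584 = (-11 - 374) - 4584 = -385 - 4584 = -4969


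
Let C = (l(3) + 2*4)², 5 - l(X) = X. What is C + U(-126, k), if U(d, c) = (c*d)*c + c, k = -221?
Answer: -6154087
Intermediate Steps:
U(d, c) = c + d*c² (U(d, c) = d*c² + c = c + d*c²)
l(X) = 5 - X
C = 100 (C = ((5 - 1*3) + 2*4)² = ((5 - 3) + 8)² = (2 + 8)² = 10² = 100)
C + U(-126, k) = 100 - 221*(1 - 221*(-126)) = 100 - 221*(1 + 27846) = 100 - 221*27847 = 100 - 6154187 = -6154087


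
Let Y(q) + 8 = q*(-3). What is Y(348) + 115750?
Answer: 114698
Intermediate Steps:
Y(q) = -8 - 3*q (Y(q) = -8 + q*(-3) = -8 - 3*q)
Y(348) + 115750 = (-8 - 3*348) + 115750 = (-8 - 1044) + 115750 = -1052 + 115750 = 114698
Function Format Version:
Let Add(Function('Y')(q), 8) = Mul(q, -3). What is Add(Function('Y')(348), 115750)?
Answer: 114698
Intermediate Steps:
Function('Y')(q) = Add(-8, Mul(-3, q)) (Function('Y')(q) = Add(-8, Mul(q, -3)) = Add(-8, Mul(-3, q)))
Add(Function('Y')(348), 115750) = Add(Add(-8, Mul(-3, 348)), 115750) = Add(Add(-8, -1044), 115750) = Add(-1052, 115750) = 114698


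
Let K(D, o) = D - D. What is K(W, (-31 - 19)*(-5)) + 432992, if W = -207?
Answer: 432992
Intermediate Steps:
K(D, o) = 0
K(W, (-31 - 19)*(-5)) + 432992 = 0 + 432992 = 432992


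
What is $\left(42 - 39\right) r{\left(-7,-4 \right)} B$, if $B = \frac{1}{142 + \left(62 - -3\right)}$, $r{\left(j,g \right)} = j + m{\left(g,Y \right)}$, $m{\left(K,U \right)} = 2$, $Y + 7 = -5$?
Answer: $- \frac{5}{69} \approx -0.072464$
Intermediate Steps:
$Y = -12$ ($Y = -7 - 5 = -12$)
$r{\left(j,g \right)} = 2 + j$ ($r{\left(j,g \right)} = j + 2 = 2 + j$)
$B = \frac{1}{207}$ ($B = \frac{1}{142 + \left(62 + 3\right)} = \frac{1}{142 + 65} = \frac{1}{207} \approx 0.0048309$)
$\left(42 - 39\right) r{\left(-7,-4 \right)} B = \left(42 - 39\right) \left(2 - 7\right) \frac{1}{207} = 3 \left(-5\right) \frac{1}{207} = \left(-15\right) \frac{1}{207} = - \frac{5}{69}$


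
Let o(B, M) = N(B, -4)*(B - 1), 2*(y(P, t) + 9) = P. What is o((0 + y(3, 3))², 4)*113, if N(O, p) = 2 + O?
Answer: 5818709/16 ≈ 3.6367e+5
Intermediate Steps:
y(P, t) = -9 + P/2
o(B, M) = (-1 + B)*(2 + B) (o(B, M) = (2 + B)*(B - 1) = (2 + B)*(-1 + B) = (-1 + B)*(2 + B))
o((0 + y(3, 3))², 4)*113 = ((-1 + (0 + (-9 + (½)*3))²)*(2 + (0 + (-9 + (½)*3))²))*113 = ((-1 + (0 + (-9 + 3/2))²)*(2 + (0 + (-9 + 3/2))²))*113 = ((-1 + (0 - 15/2)²)*(2 + (0 - 15/2)²))*113 = ((-1 + (-15/2)²)*(2 + (-15/2)²))*113 = ((-1 + 225/4)*(2 + 225/4))*113 = ((221/4)*(233/4))*113 = (51493/16)*113 = 5818709/16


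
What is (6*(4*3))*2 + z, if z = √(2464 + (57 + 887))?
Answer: 144 + 4*√213 ≈ 202.38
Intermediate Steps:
z = 4*√213 (z = √(2464 + 944) = √3408 = 4*√213 ≈ 58.378)
(6*(4*3))*2 + z = (6*(4*3))*2 + 4*√213 = (6*12)*2 + 4*√213 = 72*2 + 4*√213 = 144 + 4*√213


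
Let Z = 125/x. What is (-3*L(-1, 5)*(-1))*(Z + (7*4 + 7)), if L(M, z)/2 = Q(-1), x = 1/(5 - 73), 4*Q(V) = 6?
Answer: -76185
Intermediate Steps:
Q(V) = 3/2 (Q(V) = (¼)*6 = 3/2)
x = -1/68 (x = 1/(-68) = -1/68 ≈ -0.014706)
L(M, z) = 3 (L(M, z) = 2*(3/2) = 3)
Z = -8500 (Z = 125/(-1/68) = 125*(-68) = -8500)
(-3*L(-1, 5)*(-1))*(Z + (7*4 + 7)) = (-3*3*(-1))*(-8500 + (7*4 + 7)) = (-9*(-1))*(-8500 + (28 + 7)) = 9*(-8500 + 35) = 9*(-8465) = -76185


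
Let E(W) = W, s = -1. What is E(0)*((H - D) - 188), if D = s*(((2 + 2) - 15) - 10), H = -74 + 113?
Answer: 0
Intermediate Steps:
H = 39
D = 21 (D = -(((2 + 2) - 15) - 10) = -((4 - 15) - 10) = -(-11 - 10) = -1*(-21) = 21)
E(0)*((H - D) - 188) = 0*((39 - 1*21) - 188) = 0*((39 - 21) - 188) = 0*(18 - 188) = 0*(-170) = 0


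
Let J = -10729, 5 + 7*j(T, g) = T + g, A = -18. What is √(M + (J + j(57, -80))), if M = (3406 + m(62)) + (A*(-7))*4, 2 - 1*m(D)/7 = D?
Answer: I*√7243 ≈ 85.106*I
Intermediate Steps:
j(T, g) = -5/7 + T/7 + g/7 (j(T, g) = -5/7 + (T + g)/7 = -5/7 + (T/7 + g/7) = -5/7 + T/7 + g/7)
m(D) = 14 - 7*D
M = 3490 (M = (3406 + (14 - 7*62)) - 18*(-7)*4 = (3406 + (14 - 434)) + 126*4 = (3406 - 420) + 504 = 2986 + 504 = 3490)
√(M + (J + j(57, -80))) = √(3490 + (-10729 + (-5/7 + (⅐)*57 + (⅐)*(-80)))) = √(3490 + (-10729 + (-5/7 + 57/7 - 80/7))) = √(3490 + (-10729 - 4)) = √(3490 - 10733) = √(-7243) = I*√7243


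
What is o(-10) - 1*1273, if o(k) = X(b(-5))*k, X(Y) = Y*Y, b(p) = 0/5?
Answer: -1273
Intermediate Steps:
b(p) = 0 (b(p) = 0*(1/5) = 0)
X(Y) = Y**2
o(k) = 0 (o(k) = 0**2*k = 0*k = 0)
o(-10) - 1*1273 = 0 - 1*1273 = 0 - 1273 = -1273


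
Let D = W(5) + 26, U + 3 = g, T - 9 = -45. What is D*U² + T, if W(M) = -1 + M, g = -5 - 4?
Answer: 4284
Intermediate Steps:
T = -36 (T = 9 - 45 = -36)
g = -9
U = -12 (U = -3 - 9 = -12)
D = 30 (D = (-1 + 5) + 26 = 4 + 26 = 30)
D*U² + T = 30*(-12)² - 36 = 30*144 - 36 = 4320 - 36 = 4284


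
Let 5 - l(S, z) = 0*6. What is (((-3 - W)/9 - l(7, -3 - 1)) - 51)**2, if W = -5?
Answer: 252004/81 ≈ 3111.2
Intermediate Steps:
l(S, z) = 5 (l(S, z) = 5 - 0*6 = 5 - 1*0 = 5 + 0 = 5)
(((-3 - W)/9 - l(7, -3 - 1)) - 51)**2 = (((-3 - 1*(-5))/9 - 1*5) - 51)**2 = (((-3 + 5)*(1/9) - 5) - 51)**2 = ((2*(1/9) - 5) - 51)**2 = ((2/9 - 5) - 51)**2 = (-43/9 - 51)**2 = (-502/9)**2 = 252004/81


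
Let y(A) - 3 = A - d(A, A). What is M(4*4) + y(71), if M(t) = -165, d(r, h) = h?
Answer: -162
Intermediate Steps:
y(A) = 3 (y(A) = 3 + (A - A) = 3 + 0 = 3)
M(4*4) + y(71) = -165 + 3 = -162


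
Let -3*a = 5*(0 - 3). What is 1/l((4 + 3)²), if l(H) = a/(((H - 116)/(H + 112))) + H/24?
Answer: -1608/16037 ≈ -0.10027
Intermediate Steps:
a = 5 (a = -5*(0 - 3)/3 = -5*(-3)/3 = -⅓*(-15) = 5)
l(H) = H/24 + 5*(112 + H)/(-116 + H) (l(H) = 5/(((H - 116)/(H + 112))) + H/24 = 5/(((-116 + H)/(112 + H))) + H*(1/24) = 5/(((-116 + H)/(112 + H))) + H/24 = 5*((112 + H)/(-116 + H)) + H/24 = 5*(112 + H)/(-116 + H) + H/24 = H/24 + 5*(112 + H)/(-116 + H))
1/l((4 + 3)²) = 1/((13440 + ((4 + 3)²)² + 4*(4 + 3)²)/(24*(-116 + (4 + 3)²))) = 1/((13440 + (7²)² + 4*7²)/(24*(-116 + 7²))) = 1/((13440 + 49² + 4*49)/(24*(-116 + 49))) = 1/((1/24)*(13440 + 2401 + 196)/(-67)) = 1/((1/24)*(-1/67)*16037) = 1/(-16037/1608) = -1608/16037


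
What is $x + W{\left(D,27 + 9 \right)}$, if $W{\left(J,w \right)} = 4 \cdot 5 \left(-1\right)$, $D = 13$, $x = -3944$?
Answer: $-3964$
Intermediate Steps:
$W{\left(J,w \right)} = -20$ ($W{\left(J,w \right)} = 20 \left(-1\right) = -20$)
$x + W{\left(D,27 + 9 \right)} = -3944 - 20 = -3964$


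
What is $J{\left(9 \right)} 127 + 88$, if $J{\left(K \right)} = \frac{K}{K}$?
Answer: $215$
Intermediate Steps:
$J{\left(K \right)} = 1$
$J{\left(9 \right)} 127 + 88 = 1 \cdot 127 + 88 = 127 + 88 = 215$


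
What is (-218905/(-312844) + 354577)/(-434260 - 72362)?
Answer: -110927505893/158493652968 ≈ -0.69989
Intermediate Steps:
(-218905/(-312844) + 354577)/(-434260 - 72362) = (-218905*(-1/312844) + 354577)/(-506622) = (218905/312844 + 354577)*(-1/506622) = (110927505893/312844)*(-1/506622) = -110927505893/158493652968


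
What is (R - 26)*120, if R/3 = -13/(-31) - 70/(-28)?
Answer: -64140/31 ≈ -2069.0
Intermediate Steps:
R = 543/62 (R = 3*(-13/(-31) - 70/(-28)) = 3*(-13*(-1/31) - 70*(-1/28)) = 3*(13/31 + 5/2) = 3*(181/62) = 543/62 ≈ 8.7581)
(R - 26)*120 = (543/62 - 26)*120 = -1069/62*120 = -64140/31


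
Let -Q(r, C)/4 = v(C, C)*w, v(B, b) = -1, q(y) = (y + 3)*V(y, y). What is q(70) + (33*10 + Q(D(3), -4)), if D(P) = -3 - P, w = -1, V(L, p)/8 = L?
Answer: 41206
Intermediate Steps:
V(L, p) = 8*L
q(y) = 8*y*(3 + y) (q(y) = (y + 3)*(8*y) = (3 + y)*(8*y) = 8*y*(3 + y))
Q(r, C) = -4 (Q(r, C) = -(-4)*(-1) = -4*1 = -4)
q(70) + (33*10 + Q(D(3), -4)) = 8*70*(3 + 70) + (33*10 - 4) = 8*70*73 + (330 - 4) = 40880 + 326 = 41206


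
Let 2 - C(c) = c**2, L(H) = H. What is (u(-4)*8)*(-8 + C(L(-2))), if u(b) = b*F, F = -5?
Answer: -1600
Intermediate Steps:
C(c) = 2 - c**2
u(b) = -5*b (u(b) = b*(-5) = -5*b)
(u(-4)*8)*(-8 + C(L(-2))) = (-5*(-4)*8)*(-8 + (2 - 1*(-2)**2)) = (20*8)*(-8 + (2 - 1*4)) = 160*(-8 + (2 - 4)) = 160*(-8 - 2) = 160*(-10) = -1600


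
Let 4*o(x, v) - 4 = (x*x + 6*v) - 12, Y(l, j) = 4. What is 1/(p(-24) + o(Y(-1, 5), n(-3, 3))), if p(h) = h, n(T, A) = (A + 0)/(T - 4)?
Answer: -14/317 ≈ -0.044164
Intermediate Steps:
n(T, A) = A/(-4 + T)
o(x, v) = -2 + x²/4 + 3*v/2 (o(x, v) = 1 + ((x*x + 6*v) - 12)/4 = 1 + ((x² + 6*v) - 12)/4 = 1 + (-12 + x² + 6*v)/4 = 1 + (-3 + x²/4 + 3*v/2) = -2 + x²/4 + 3*v/2)
1/(p(-24) + o(Y(-1, 5), n(-3, 3))) = 1/(-24 + (-2 + (¼)*4² + 3*(3/(-4 - 3))/2)) = 1/(-24 + (-2 + (¼)*16 + 3*(3/(-7))/2)) = 1/(-24 + (-2 + 4 + 3*(3*(-⅐))/2)) = 1/(-24 + (-2 + 4 + (3/2)*(-3/7))) = 1/(-24 + (-2 + 4 - 9/14)) = 1/(-24 + 19/14) = 1/(-317/14) = -14/317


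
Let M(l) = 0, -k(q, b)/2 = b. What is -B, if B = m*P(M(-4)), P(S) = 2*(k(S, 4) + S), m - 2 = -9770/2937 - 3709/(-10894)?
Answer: -252397528/15997839 ≈ -15.777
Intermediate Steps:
k(q, b) = -2*b
m = -31549691/31995678 (m = 2 + (-9770/2937 - 3709/(-10894)) = 2 + (-9770*1/2937 - 3709*(-1/10894)) = 2 + (-9770/2937 + 3709/10894) = 2 - 95541047/31995678 = -31549691/31995678 ≈ -0.98606)
P(S) = -16 + 2*S (P(S) = 2*(-2*4 + S) = 2*(-8 + S) = -16 + 2*S)
B = 252397528/15997839 (B = -31549691*(-16 + 2*0)/31995678 = -31549691*(-16 + 0)/31995678 = -31549691/31995678*(-16) = 252397528/15997839 ≈ 15.777)
-B = -1*252397528/15997839 = -252397528/15997839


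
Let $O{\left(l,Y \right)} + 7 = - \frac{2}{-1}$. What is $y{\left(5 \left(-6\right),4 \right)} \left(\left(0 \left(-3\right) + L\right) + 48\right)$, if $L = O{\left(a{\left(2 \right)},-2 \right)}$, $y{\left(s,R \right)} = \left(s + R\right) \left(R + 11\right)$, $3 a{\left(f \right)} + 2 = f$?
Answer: $-16770$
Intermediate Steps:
$a{\left(f \right)} = - \frac{2}{3} + \frac{f}{3}$
$O{\left(l,Y \right)} = -5$ ($O{\left(l,Y \right)} = -7 - \frac{2}{-1} = -7 - -2 = -7 + 2 = -5$)
$y{\left(s,R \right)} = \left(11 + R\right) \left(R + s\right)$ ($y{\left(s,R \right)} = \left(R + s\right) \left(11 + R\right) = \left(11 + R\right) \left(R + s\right)$)
$L = -5$
$y{\left(5 \left(-6\right),4 \right)} \left(\left(0 \left(-3\right) + L\right) + 48\right) = \left(4^{2} + 11 \cdot 4 + 11 \cdot 5 \left(-6\right) + 4 \cdot 5 \left(-6\right)\right) \left(\left(0 \left(-3\right) - 5\right) + 48\right) = \left(16 + 44 + 11 \left(-30\right) + 4 \left(-30\right)\right) \left(\left(0 - 5\right) + 48\right) = \left(16 + 44 - 330 - 120\right) \left(-5 + 48\right) = \left(-390\right) 43 = -16770$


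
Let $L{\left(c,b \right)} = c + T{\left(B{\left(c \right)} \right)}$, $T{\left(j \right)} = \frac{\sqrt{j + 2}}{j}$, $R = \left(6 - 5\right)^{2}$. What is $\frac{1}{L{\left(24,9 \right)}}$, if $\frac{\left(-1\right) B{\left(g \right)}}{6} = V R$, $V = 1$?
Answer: $\frac{216}{5185} + \frac{3 i}{5185} \approx 0.041659 + 0.00057859 i$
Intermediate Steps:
$R = 1$ ($R = 1^{2} = 1$)
$B{\left(g \right)} = -6$ ($B{\left(g \right)} = - 6 \cdot 1 \cdot 1 = \left(-6\right) 1 = -6$)
$T{\left(j \right)} = \frac{\sqrt{2 + j}}{j}$
$L{\left(c,b \right)} = c - \frac{i}{3}$ ($L{\left(c,b \right)} = c + \frac{\sqrt{2 - 6}}{-6} = c - \frac{\sqrt{-4}}{6} = c - \frac{2 i}{6} = c - \frac{i}{3}$)
$\frac{1}{L{\left(24,9 \right)}} = \frac{1}{24 - \frac{i}{3}} = \frac{9 \left(24 + \frac{i}{3}\right)}{5185}$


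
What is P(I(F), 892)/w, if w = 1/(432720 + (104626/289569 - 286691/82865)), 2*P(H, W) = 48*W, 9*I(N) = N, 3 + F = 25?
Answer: 74093805526659006496/7998378395 ≈ 9.2636e+9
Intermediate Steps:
F = 22 (F = -3 + 25 = 22)
I(N) = N/9
P(H, W) = 24*W (P(H, W) = (48*W)/2 = 24*W)
w = 23995135185/10383100550260511 (w = 1/(432720 + (104626*(1/289569) - 286691*1/82865)) = 1/(432720 + (104626/289569 - 286691/82865)) = 1/(432720 - 74346992689/23995135185) = 1/(10383100550260511/23995135185) = 23995135185/10383100550260511 ≈ 2.3110e-6)
P(I(F), 892)/w = (24*892)/(23995135185/10383100550260511) = 21408*(10383100550260511/23995135185) = 74093805526659006496/7998378395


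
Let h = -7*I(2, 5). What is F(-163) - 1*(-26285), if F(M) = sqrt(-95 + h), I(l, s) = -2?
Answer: 26285 + 9*I ≈ 26285.0 + 9.0*I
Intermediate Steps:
h = 14 (h = -7*(-2) = 14)
F(M) = 9*I (F(M) = sqrt(-95 + 14) = sqrt(-81) = 9*I)
F(-163) - 1*(-26285) = 9*I - 1*(-26285) = 9*I + 26285 = 26285 + 9*I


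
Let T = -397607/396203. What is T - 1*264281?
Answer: -104709322650/396203 ≈ -2.6428e+5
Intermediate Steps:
T = -397607/396203 (T = -397607*1/396203 = -397607/396203 ≈ -1.0035)
T - 1*264281 = -397607/396203 - 1*264281 = -397607/396203 - 264281 = -104709322650/396203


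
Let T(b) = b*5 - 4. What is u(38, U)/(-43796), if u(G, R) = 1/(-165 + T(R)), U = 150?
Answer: -1/25445476 ≈ -3.9300e-8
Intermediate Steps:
T(b) = -4 + 5*b (T(b) = 5*b - 4 = -4 + 5*b)
u(G, R) = 1/(-169 + 5*R) (u(G, R) = 1/(-165 + (-4 + 5*R)) = 1/(-169 + 5*R))
u(38, U)/(-43796) = 1/((-169 + 5*150)*(-43796)) = -1/43796/(-169 + 750) = -1/43796/581 = (1/581)*(-1/43796) = -1/25445476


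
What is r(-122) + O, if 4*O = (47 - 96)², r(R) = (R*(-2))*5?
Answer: 7281/4 ≈ 1820.3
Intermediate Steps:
r(R) = -10*R (r(R) = -2*R*5 = -10*R)
O = 2401/4 (O = (47 - 96)²/4 = (¼)*(-49)² = (¼)*2401 = 2401/4 ≈ 600.25)
r(-122) + O = -10*(-122) + 2401/4 = 1220 + 2401/4 = 7281/4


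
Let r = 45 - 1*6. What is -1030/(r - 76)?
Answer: 1030/37 ≈ 27.838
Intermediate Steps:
r = 39 (r = 45 - 6 = 39)
-1030/(r - 76) = -1030/(39 - 76) = -1030/(-37) = -1030*(-1/37) = 1030/37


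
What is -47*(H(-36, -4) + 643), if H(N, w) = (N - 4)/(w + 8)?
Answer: -29751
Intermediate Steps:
H(N, w) = (-4 + N)/(8 + w)
-47*(H(-36, -4) + 643) = -47*((-4 - 36)/(8 - 4) + 643) = -47*(-40/4 + 643) = -47*((1/4)*(-40) + 643) = -47*(-10 + 643) = -47*633 = -29751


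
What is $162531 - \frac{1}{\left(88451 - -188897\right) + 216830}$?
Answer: $\frac{80319244517}{494178} \approx 1.6253 \cdot 10^{5}$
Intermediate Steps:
$162531 - \frac{1}{\left(88451 - -188897\right) + 216830} = 162531 - \frac{1}{\left(88451 + 188897\right) + 216830} = 162531 - \frac{1}{277348 + 216830} = 162531 - \frac{1}{494178} = \frac{80319244517}{494178}$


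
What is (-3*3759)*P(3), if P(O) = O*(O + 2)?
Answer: -169155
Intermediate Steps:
P(O) = O*(2 + O)
(-3*3759)*P(3) = (-3*3759)*(3*(2 + 3)) = -33831*5 = -11277*15 = -169155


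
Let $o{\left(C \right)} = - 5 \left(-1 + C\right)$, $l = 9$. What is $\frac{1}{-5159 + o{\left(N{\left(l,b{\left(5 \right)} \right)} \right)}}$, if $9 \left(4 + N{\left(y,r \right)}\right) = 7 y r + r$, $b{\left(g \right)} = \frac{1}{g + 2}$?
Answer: $- \frac{63}{323762} \approx -0.00019459$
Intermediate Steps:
$b{\left(g \right)} = \frac{1}{2 + g}$
$N{\left(y,r \right)} = -4 + \frac{r}{9} + \frac{7 r y}{9}$ ($N{\left(y,r \right)} = -4 + \frac{7 y r + r}{9} = -4 + \frac{7 r y + r}{9} = -4 + \frac{r + 7 r y}{9} = -4 + \left(\frac{r}{9} + \frac{7 r y}{9}\right) = -4 + \frac{r}{9} + \frac{7 r y}{9}$)
$o{\left(C \right)} = 5 - 5 C$
$\frac{1}{-5159 + o{\left(N{\left(l,b{\left(5 \right)} \right)} \right)}} = \frac{1}{-5159 - \left(-5 + 5 \left(-4 + \frac{1}{9 \left(2 + 5\right)} + \frac{7}{9} \frac{1}{2 + 5} \cdot 9\right)\right)} = \frac{1}{-5159 - \left(-5 + 5 \left(-4 + \frac{1}{9 \cdot 7} + \frac{7}{9} \cdot \frac{1}{7} \cdot 9\right)\right)} = \frac{1}{-5159 - \left(-5 + 5 \left(-4 + \frac{1}{9} \cdot \frac{1}{7} + \frac{7}{9} \cdot \frac{1}{7} \cdot 9\right)\right)} = \frac{1}{-5159 - \left(-5 + 5 \left(-4 + \frac{1}{63} + 1\right)\right)} = \frac{1}{-5159 + \left(5 - - \frac{940}{63}\right)} = \frac{1}{-5159 + \left(5 + \frac{940}{63}\right)} = \frac{1}{-5159 + \frac{1255}{63}} = \frac{1}{- \frac{323762}{63}} = - \frac{63}{323762}$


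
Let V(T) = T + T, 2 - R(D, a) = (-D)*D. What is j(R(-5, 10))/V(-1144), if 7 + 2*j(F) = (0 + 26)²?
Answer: -669/4576 ≈ -0.14620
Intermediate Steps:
R(D, a) = 2 + D² (R(D, a) = 2 - (-D)*D = 2 - (-1)*D² = 2 + D²)
V(T) = 2*T
j(F) = 669/2 (j(F) = -7/2 + (0 + 26)²/2 = -7/2 + (½)*26² = -7/2 + (½)*676 = -7/2 + 338 = 669/2)
j(R(-5, 10))/V(-1144) = 669/(2*((2*(-1144)))) = (669/2)/(-2288) = (669/2)*(-1/2288) = -669/4576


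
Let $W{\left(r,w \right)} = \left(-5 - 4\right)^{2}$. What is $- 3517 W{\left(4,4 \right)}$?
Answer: $-284877$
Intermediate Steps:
$W{\left(r,w \right)} = 81$ ($W{\left(r,w \right)} = \left(-9\right)^{2} = 81$)
$- 3517 W{\left(4,4 \right)} = \left(-3517\right) 81 = -284877$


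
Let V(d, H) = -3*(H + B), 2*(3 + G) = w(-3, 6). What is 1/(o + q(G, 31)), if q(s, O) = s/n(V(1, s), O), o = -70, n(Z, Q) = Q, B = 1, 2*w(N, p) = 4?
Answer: -31/2172 ≈ -0.014273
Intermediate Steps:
w(N, p) = 2 (w(N, p) = (½)*4 = 2)
G = -2 (G = -3 + (½)*2 = -3 + 1 = -2)
V(d, H) = -3 - 3*H (V(d, H) = -3*(H + 1) = -3*(1 + H) = -3 - 3*H)
q(s, O) = s/O
1/(o + q(G, 31)) = 1/(-70 - 2/31) = 1/(-2172/31) = -31/2172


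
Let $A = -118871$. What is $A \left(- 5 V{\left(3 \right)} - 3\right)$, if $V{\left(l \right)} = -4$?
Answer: $-2020807$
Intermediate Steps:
$A \left(- 5 V{\left(3 \right)} - 3\right) = - 118871 \left(\left(-5\right) \left(-4\right) - 3\right) = - 118871 \left(20 - 3\right) = \left(-118871\right) 17 = -2020807$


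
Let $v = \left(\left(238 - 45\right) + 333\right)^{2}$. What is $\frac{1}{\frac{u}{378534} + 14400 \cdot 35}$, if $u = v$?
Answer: $\frac{189267}{95390706338} \approx 1.9841 \cdot 10^{-6}$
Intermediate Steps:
$v = 276676$ ($v = \left(\left(238 - 45\right) + 333\right)^{2} = \left(193 + 333\right)^{2} = 526^{2} = 276676$)
$u = 276676$
$\frac{1}{\frac{u}{378534} + 14400 \cdot 35} = \frac{1}{\frac{276676}{378534} + 14400 \cdot 35} = \frac{1}{276676 \cdot \frac{1}{378534} + 504000} = \frac{1}{\frac{138338}{189267} + 504000} = \frac{1}{\frac{95390706338}{189267}} = \frac{189267}{95390706338}$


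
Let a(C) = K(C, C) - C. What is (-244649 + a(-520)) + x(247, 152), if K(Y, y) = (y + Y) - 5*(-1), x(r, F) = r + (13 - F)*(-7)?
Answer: -243944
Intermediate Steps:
x(r, F) = -91 + r + 7*F (x(r, F) = r + (-91 + 7*F) = -91 + r + 7*F)
K(Y, y) = 5 + Y + y (K(Y, y) = (Y + y) + 5 = 5 + Y + y)
a(C) = 5 + C (a(C) = (5 + C + C) - C = (5 + 2*C) - C = 5 + C)
(-244649 + a(-520)) + x(247, 152) = (-244649 + (5 - 520)) + (-91 + 247 + 7*152) = (-244649 - 515) + (-91 + 247 + 1064) = -245164 + 1220 = -243944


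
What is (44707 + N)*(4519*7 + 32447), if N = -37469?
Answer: 463811040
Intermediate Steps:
(44707 + N)*(4519*7 + 32447) = (44707 - 37469)*(4519*7 + 32447) = 7238*(31633 + 32447) = 7238*64080 = 463811040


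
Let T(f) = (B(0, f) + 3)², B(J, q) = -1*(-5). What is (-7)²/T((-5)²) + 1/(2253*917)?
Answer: 101234113/132224064 ≈ 0.76563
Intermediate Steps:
B(J, q) = 5
T(f) = 64 (T(f) = (5 + 3)² = 8² = 64)
(-7)²/T((-5)²) + 1/(2253*917) = (-7)²/64 + 1/(2253*917) = 49*(1/64) + (1/2253)*(1/917) = 49/64 + 1/2066001 = 101234113/132224064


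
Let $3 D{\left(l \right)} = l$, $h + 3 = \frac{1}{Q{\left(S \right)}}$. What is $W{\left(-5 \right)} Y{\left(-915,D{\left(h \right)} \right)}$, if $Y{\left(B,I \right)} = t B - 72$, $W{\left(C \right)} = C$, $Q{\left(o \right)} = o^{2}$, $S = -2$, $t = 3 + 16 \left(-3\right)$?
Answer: $-205515$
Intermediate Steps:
$t = -45$ ($t = 3 - 48 = -45$)
$h = - \frac{11}{4}$ ($h = -3 + \frac{1}{\left(-2\right)^{2}} = -3 + \frac{1}{4} = - \frac{11}{4} \approx -2.75$)
$D{\left(l \right)} = \frac{l}{3}$
$Y{\left(B,I \right)} = -72 - 45 B$ ($Y{\left(B,I \right)} = - 45 B - 72 = -72 - 45 B$)
$W{\left(-5 \right)} Y{\left(-915,D{\left(h \right)} \right)} = - 5 \left(-72 - -41175\right) = - 5 \left(-72 + 41175\right) = \left(-5\right) 41103 = -205515$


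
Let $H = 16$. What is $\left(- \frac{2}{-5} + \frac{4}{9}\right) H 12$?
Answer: $\frac{2432}{15} \approx 162.13$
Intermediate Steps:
$\left(- \frac{2}{-5} + \frac{4}{9}\right) H 12 = \left(- \frac{2}{-5} + \frac{4}{9}\right) 16 \cdot 12 = \left(\left(-2\right) \left(- \frac{1}{5}\right) + 4 \cdot \frac{1}{9}\right) 16 \cdot 12 = \left(\frac{2}{5} + \frac{4}{9}\right) 16 \cdot 12 = \frac{38}{45} \cdot 16 \cdot 12 = \frac{608}{45} \cdot 12 = \frac{2432}{15}$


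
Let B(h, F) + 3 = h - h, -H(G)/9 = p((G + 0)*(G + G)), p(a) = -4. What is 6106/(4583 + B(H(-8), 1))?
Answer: 3053/2290 ≈ 1.3332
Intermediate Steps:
H(G) = 36 (H(G) = -9*(-4) = 36)
B(h, F) = -3 (B(h, F) = -3 + (h - h) = -3 + 0 = -3)
6106/(4583 + B(H(-8), 1)) = 6106/(4583 - 3) = 6106/4580 = 6106*(1/4580) = 3053/2290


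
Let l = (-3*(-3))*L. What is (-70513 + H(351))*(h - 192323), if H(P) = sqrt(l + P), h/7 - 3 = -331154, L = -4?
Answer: 177014424940 - 7531140*sqrt(35) ≈ 1.7697e+11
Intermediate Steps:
h = -2318057 (h = 21 + 7*(-331154) = 21 - 2318078 = -2318057)
l = -36 (l = -3*(-3)*(-4) = 9*(-4) = -36)
H(P) = sqrt(-36 + P)
(-70513 + H(351))*(h - 192323) = (-70513 + sqrt(-36 + 351))*(-2318057 - 192323) = (-70513 + sqrt(315))*(-2510380) = (-70513 + 3*sqrt(35))*(-2510380) = 177014424940 - 7531140*sqrt(35)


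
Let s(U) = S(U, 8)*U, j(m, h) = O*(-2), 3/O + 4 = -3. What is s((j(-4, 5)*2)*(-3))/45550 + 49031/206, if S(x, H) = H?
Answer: 7816737511/32841550 ≈ 238.01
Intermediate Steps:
O = -3/7 (O = 3/(-4 - 3) = 3/(-7) = 3*(-⅐) = -3/7 ≈ -0.42857)
j(m, h) = 6/7 (j(m, h) = -3/7*(-2) = 6/7)
s(U) = 8*U
s((j(-4, 5)*2)*(-3))/45550 + 49031/206 = (8*(((6/7)*2)*(-3)))/45550 + 49031/206 = (8*((12/7)*(-3)))*(1/45550) + 49031*(1/206) = (8*(-36/7))*(1/45550) + 49031/206 = -288/7*1/45550 + 49031/206 = -144/159425 + 49031/206 = 7816737511/32841550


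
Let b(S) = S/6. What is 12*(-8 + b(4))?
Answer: -88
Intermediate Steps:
b(S) = S/6 (b(S) = S*(1/6) = S/6)
12*(-8 + b(4)) = 12*(-8 + (1/6)*4) = 12*(-8 + 2/3) = 12*(-22/3) = -88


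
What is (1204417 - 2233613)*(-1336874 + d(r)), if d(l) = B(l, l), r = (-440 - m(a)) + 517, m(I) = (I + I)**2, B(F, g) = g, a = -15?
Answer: 1376752401612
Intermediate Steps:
m(I) = 4*I**2 (m(I) = (2*I)**2 = 4*I**2)
r = -823 (r = (-440 - 4*(-15)**2) + 517 = (-440 - 4*225) + 517 = (-440 - 1*900) + 517 = (-440 - 900) + 517 = -1340 + 517 = -823)
d(l) = l
(1204417 - 2233613)*(-1336874 + d(r)) = (1204417 - 2233613)*(-1336874 - 823) = -1029196*(-1337697) = 1376752401612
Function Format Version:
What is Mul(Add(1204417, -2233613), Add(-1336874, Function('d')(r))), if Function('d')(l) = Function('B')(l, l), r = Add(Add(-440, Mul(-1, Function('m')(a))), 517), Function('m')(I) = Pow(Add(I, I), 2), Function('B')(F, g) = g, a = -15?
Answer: 1376752401612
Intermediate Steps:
Function('m')(I) = Mul(4, Pow(I, 2)) (Function('m')(I) = Pow(Mul(2, I), 2) = Mul(4, Pow(I, 2)))
r = -823 (r = Add(Add(-440, Mul(-1, Mul(4, Pow(-15, 2)))), 517) = Add(Add(-440, Mul(-1, Mul(4, 225))), 517) = Add(Add(-440, Mul(-1, 900)), 517) = Add(Add(-440, -900), 517) = Add(-1340, 517) = -823)
Function('d')(l) = l
Mul(Add(1204417, -2233613), Add(-1336874, Function('d')(r))) = Mul(Add(1204417, -2233613), Add(-1336874, -823)) = Mul(-1029196, -1337697) = 1376752401612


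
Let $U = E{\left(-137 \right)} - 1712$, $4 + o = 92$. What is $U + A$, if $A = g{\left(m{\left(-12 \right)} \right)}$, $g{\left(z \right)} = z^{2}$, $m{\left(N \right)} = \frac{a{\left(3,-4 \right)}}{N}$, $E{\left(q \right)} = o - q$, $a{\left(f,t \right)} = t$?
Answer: $- \frac{13382}{9} \approx -1486.9$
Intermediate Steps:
$o = 88$ ($o = -4 + 92 = 88$)
$E{\left(q \right)} = 88 - q$
$m{\left(N \right)} = - \frac{4}{N}$
$A = \frac{1}{9}$ ($A = \left(- \frac{4}{-12}\right)^{2} = \left(\left(-4\right) \left(- \frac{1}{12}\right)\right)^{2} = \left(\frac{1}{3}\right)^{2} = \frac{1}{9} \approx 0.11111$)
$U = -1487$ ($U = \left(88 - -137\right) - 1712 = \left(88 + 137\right) - 1712 = 225 - 1712 = -1487$)
$U + A = -1487 + \frac{1}{9} = - \frac{13382}{9}$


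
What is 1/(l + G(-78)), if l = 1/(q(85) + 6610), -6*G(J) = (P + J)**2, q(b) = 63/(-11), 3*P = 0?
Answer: -72647/73664047 ≈ -0.00098619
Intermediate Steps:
P = 0 (P = (1/3)*0 = 0)
q(b) = -63/11 (q(b) = 63*(-1/11) = -63/11)
G(J) = -J**2/6 (G(J) = -(0 + J)**2/6 = -J**2/6)
l = 11/72647 (l = 1/(-63/11 + 6610) = 1/(72647/11) = 11/72647 ≈ 0.00015142)
1/(l + G(-78)) = 1/(11/72647 - 1/6*(-78)**2) = 1/(11/72647 - 1/6*6084) = 1/(11/72647 - 1014) = 1/(-73664047/72647) = -72647/73664047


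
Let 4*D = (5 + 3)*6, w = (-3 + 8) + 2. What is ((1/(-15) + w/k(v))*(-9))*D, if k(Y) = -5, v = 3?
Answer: 792/5 ≈ 158.40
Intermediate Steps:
w = 7 (w = 5 + 2 = 7)
D = 12 (D = ((5 + 3)*6)/4 = (8*6)/4 = (1/4)*48 = 12)
((1/(-15) + w/k(v))*(-9))*D = ((1/(-15) + 7/(-5))*(-9))*12 = ((1*(-1/15) + 7*(-1/5))*(-9))*12 = ((-1/15 - 7/5)*(-9))*12 = -22/15*(-9)*12 = (66/5)*12 = 792/5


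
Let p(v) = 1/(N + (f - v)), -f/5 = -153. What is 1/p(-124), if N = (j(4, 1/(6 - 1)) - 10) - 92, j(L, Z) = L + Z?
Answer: 3956/5 ≈ 791.20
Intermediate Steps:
f = 765 (f = -5*(-153) = 765)
N = -489/5 (N = ((4 + 1/(6 - 1)) - 10) - 92 = ((4 + 1/5) - 10) - 92 = ((4 + ⅕) - 10) - 92 = (21/5 - 10) - 92 = -29/5 - 92 = -489/5 ≈ -97.800)
p(v) = 1/(3336/5 - v) (p(v) = 1/(-489/5 + (765 - v)) = 1/(3336/5 - v))
1/p(-124) = 1/(5/(3336 - 5*(-124))) = 1/(5/(3336 + 620)) = 1/(5/3956) = 3956/5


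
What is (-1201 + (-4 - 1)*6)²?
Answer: 1515361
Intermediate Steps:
(-1201 + (-4 - 1)*6)² = (-1201 - 5*6)² = (-1201 - 30)² = (-1231)² = 1515361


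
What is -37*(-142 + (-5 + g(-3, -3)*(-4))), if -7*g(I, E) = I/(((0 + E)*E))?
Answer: 114367/21 ≈ 5446.0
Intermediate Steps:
g(I, E) = -I/(7*E**2) (g(I, E) = -I/(7*((0 + E)*E)) = -I/(7*(E*E)) = -I/(7*(E**2)) = -I/(7*E**2))
-37*(-142 + (-5 + g(-3, -3)*(-4))) = -37*(-142 + (-5 - 1/7*(-3)/(-3)**2*(-4))) = -37*(-142 + (-5 - 1/7*(-3)*1/9*(-4))) = -37*(-142 + (-5 + (1/21)*(-4))) = -37*(-142 + (-5 - 4/21)) = -37*(-142 - 109/21) = -37*(-3091/21) = 114367/21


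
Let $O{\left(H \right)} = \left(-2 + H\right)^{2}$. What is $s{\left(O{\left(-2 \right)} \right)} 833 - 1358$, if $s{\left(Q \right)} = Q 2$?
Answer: $25298$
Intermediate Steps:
$s{\left(Q \right)} = 2 Q$
$s{\left(O{\left(-2 \right)} \right)} 833 - 1358 = 2 \left(-2 - 2\right)^{2} \cdot 833 - 1358 = 2 \left(-4\right)^{2} \cdot 833 - 1358 = 2 \cdot 16 \cdot 833 - 1358 = 32 \cdot 833 - 1358 = 26656 - 1358 = 25298$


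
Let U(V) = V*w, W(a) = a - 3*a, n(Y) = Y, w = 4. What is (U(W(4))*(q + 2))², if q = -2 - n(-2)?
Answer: 4096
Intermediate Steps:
W(a) = -2*a
U(V) = 4*V (U(V) = V*4 = 4*V)
q = 0 (q = -2 - 1*(-2) = -2 + 2 = 0)
(U(W(4))*(q + 2))² = ((4*(-2*4))*(0 + 2))² = ((4*(-8))*2)² = (-32*2)² = (-64)² = 4096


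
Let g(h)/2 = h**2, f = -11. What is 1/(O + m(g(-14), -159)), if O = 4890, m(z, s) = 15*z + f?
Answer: 1/10759 ≈ 9.2945e-5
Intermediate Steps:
g(h) = 2*h**2
m(z, s) = -11 + 15*z (m(z, s) = 15*z - 11 = -11 + 15*z)
1/(O + m(g(-14), -159)) = 1/(4890 + (-11 + 15*(2*(-14)**2))) = 1/(4890 + (-11 + 15*(2*196))) = 1/(4890 + (-11 + 15*392)) = 1/(4890 + (-11 + 5880)) = 1/(4890 + 5869) = 1/10759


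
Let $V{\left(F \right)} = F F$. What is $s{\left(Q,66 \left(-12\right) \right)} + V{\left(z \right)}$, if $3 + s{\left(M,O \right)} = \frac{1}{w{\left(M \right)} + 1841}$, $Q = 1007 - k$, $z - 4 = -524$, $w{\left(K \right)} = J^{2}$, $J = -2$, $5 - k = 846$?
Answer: $\frac{498882466}{1845} \approx 2.704 \cdot 10^{5}$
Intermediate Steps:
$k = -841$ ($k = 5 - 846 = -841$)
$w{\left(K \right)} = 4$ ($w{\left(K \right)} = \left(-2\right)^{2} = 4$)
$z = -520$ ($z = 4 - 524 = -520$)
$Q = 1848$ ($Q = 1007 - -841 = 1007 + 841 = 1848$)
$s{\left(M,O \right)} = - \frac{5534}{1845}$ ($s{\left(M,O \right)} = -3 + \frac{1}{4 + 1841} = -3 + \frac{1}{1845} = - \frac{5534}{1845}$)
$V{\left(F \right)} = F^{2}$
$s{\left(Q,66 \left(-12\right) \right)} + V{\left(z \right)} = - \frac{5534}{1845} + \left(-520\right)^{2} = - \frac{5534}{1845} + 270400 = \frac{498882466}{1845}$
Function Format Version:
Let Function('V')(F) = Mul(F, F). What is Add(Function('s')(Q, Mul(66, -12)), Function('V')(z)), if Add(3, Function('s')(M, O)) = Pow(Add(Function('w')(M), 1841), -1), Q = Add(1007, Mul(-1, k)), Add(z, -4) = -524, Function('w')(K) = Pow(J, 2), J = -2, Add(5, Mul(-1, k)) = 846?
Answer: Rational(498882466, 1845) ≈ 2.7040e+5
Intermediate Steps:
k = -841 (k = Add(5, Mul(-1, 846)) = Add(5, -846) = -841)
Function('w')(K) = 4 (Function('w')(K) = Pow(-2, 2) = 4)
z = -520 (z = Add(4, -524) = -520)
Q = 1848 (Q = Add(1007, Mul(-1, -841)) = Add(1007, 841) = 1848)
Function('s')(M, O) = Rational(-5534, 1845) (Function('s')(M, O) = Add(-3, Pow(Add(4, 1841), -1)) = Add(-3, Pow(1845, -1)) = Add(-3, Rational(1, 1845)) = Rational(-5534, 1845))
Function('V')(F) = Pow(F, 2)
Add(Function('s')(Q, Mul(66, -12)), Function('V')(z)) = Add(Rational(-5534, 1845), Pow(-520, 2)) = Add(Rational(-5534, 1845), 270400) = Rational(498882466, 1845)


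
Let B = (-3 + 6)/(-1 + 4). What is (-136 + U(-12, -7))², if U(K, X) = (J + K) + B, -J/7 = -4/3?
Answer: 170569/9 ≈ 18952.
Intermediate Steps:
B = 1 (B = 3/3 = 3*(⅓) = 1)
J = 28/3 (J = -(-28)/3 = -7*(-4/3) = 28/3 ≈ 9.3333)
U(K, X) = 31/3 + K (U(K, X) = (28/3 + K) + 1 = 31/3 + K)
(-136 + U(-12, -7))² = (-136 + (31/3 - 12))² = (-136 - 5/3)² = (-413/3)² = 170569/9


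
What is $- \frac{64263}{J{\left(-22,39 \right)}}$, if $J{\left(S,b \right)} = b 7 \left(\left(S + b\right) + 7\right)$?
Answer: $- \frac{21421}{2184} \approx -9.8082$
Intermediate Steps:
$J{\left(S,b \right)} = 7 b \left(7 + S + b\right)$
$- \frac{64263}{J{\left(-22,39 \right)}} = - \frac{64263}{7 \cdot 39 \left(7 - 22 + 39\right)} = - \frac{64263}{7 \cdot 39 \cdot 24} = - \frac{64263}{6552} = \left(-64263\right) \frac{1}{6552} = - \frac{21421}{2184}$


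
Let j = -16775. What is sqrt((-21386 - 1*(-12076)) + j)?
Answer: I*sqrt(26085) ≈ 161.51*I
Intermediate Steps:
sqrt((-21386 - 1*(-12076)) + j) = sqrt((-21386 - 1*(-12076)) - 16775) = sqrt((-21386 + 12076) - 16775) = sqrt(-9310 - 16775) = sqrt(-26085) = I*sqrt(26085)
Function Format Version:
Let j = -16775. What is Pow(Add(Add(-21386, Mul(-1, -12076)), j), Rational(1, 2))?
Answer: Mul(I, Pow(26085, Rational(1, 2))) ≈ Mul(161.51, I)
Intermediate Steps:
Pow(Add(Add(-21386, Mul(-1, -12076)), j), Rational(1, 2)) = Pow(Add(Add(-21386, Mul(-1, -12076)), -16775), Rational(1, 2)) = Pow(Add(Add(-21386, 12076), -16775), Rational(1, 2)) = Pow(Add(-9310, -16775), Rational(1, 2)) = Pow(-26085, Rational(1, 2)) = Mul(I, Pow(26085, Rational(1, 2)))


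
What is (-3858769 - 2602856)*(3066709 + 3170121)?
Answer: -40300056648750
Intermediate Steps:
(-3858769 - 2602856)*(3066709 + 3170121) = -6461625*6236830 = -40300056648750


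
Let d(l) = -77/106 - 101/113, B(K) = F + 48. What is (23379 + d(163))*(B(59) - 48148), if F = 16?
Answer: -6732102718710/5989 ≈ -1.1241e+9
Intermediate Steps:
B(K) = 64 (B(K) = 16 + 48 = 64)
d(l) = -19407/11978 (d(l) = -77*1/106 - 101*1/113 = -77/106 - 101/113 = -19407/11978)
(23379 + d(163))*(B(59) - 48148) = (23379 - 19407/11978)*(64 - 48148) = (280014255/11978)*(-48084) = -6732102718710/5989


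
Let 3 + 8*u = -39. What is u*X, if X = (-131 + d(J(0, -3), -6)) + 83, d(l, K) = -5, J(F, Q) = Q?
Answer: 1113/4 ≈ 278.25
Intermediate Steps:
u = -21/4 (u = -3/8 + (⅛)*(-39) = -3/8 - 39/8 = -21/4 ≈ -5.2500)
X = -53 (X = (-131 - 5) + 83 = -136 + 83 = -53)
u*X = -21/4*(-53) = 1113/4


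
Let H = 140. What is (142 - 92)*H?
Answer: 7000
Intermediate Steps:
(142 - 92)*H = (142 - 92)*140 = 50*140 = 7000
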